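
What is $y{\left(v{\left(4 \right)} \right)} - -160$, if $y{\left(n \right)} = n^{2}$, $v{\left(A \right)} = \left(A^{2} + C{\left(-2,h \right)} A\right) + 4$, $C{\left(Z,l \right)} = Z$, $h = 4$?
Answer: $304$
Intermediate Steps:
$v{\left(A \right)} = 4 + A^{2} - 2 A$ ($v{\left(A \right)} = \left(A^{2} - 2 A\right) + 4 = 4 + A^{2} - 2 A$)
$y{\left(v{\left(4 \right)} \right)} - -160 = \left(4 + 4^{2} - 8\right)^{2} - -160 = \left(4 + 16 - 8\right)^{2} + 160 = 12^{2} + 160 = 144 + 160 = 304$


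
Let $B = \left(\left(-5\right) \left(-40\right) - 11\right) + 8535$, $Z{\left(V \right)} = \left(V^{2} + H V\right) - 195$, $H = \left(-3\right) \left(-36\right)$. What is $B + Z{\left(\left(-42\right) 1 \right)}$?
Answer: $5757$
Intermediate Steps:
$H = 108$
$Z{\left(V \right)} = -195 + V^{2} + 108 V$ ($Z{\left(V \right)} = \left(V^{2} + 108 V\right) - 195 = -195 + V^{2} + 108 V$)
$B = 8724$ ($B = \left(200 - 11\right) + 8535 = 189 + 8535 = 8724$)
$B + Z{\left(\left(-42\right) 1 \right)} = 8724 + \left(-195 + \left(\left(-42\right) 1\right)^{2} + 108 \left(\left(-42\right) 1\right)\right) = 8724 + \left(-195 + \left(-42\right)^{2} + 108 \left(-42\right)\right) = 8724 - 2967 = 5757$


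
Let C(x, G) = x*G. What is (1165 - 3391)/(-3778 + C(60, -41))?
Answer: 1113/3119 ≈ 0.35684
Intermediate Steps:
C(x, G) = G*x
(1165 - 3391)/(-3778 + C(60, -41)) = (1165 - 3391)/(-3778 - 41*60) = -2226/(-3778 - 2460) = -2226/(-6238) = -2226*(-1/6238) = 1113/3119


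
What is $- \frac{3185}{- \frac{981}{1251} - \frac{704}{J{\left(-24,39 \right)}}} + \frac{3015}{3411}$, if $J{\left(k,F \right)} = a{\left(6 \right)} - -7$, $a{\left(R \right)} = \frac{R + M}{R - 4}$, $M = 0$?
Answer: $\frac{855518380}{18750267} \approx 45.627$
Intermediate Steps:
$a{\left(R \right)} = \frac{R}{-4 + R}$ ($a{\left(R \right)} = \frac{R + 0}{R - 4} = \frac{R}{-4 + R}$)
$J{\left(k,F \right)} = 10$ ($J{\left(k,F \right)} = \frac{6}{-4 + 6} - -7 = \frac{6}{2} + 7 = 6 \cdot \frac{1}{2} + 7 = 3 + 7 = 10$)
$- \frac{3185}{- \frac{981}{1251} - \frac{704}{J{\left(-24,39 \right)}}} + \frac{3015}{3411} = - \frac{3185}{- \frac{981}{1251} - \frac{704}{10}} + \frac{3015}{3411} = - \frac{3185}{\left(-981\right) \frac{1}{1251} - \frac{352}{5}} + 3015 \cdot \frac{1}{3411} = - \frac{3185}{- \frac{109}{139} - \frac{352}{5}} + \frac{335}{379} = - \frac{3185}{- \frac{49473}{695}} + \frac{335}{379} = \left(-3185\right) \left(- \frac{695}{49473}\right) + \frac{335}{379} = \frac{2213575}{49473} + \frac{335}{379} = \frac{855518380}{18750267}$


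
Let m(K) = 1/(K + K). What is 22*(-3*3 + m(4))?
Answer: -781/4 ≈ -195.25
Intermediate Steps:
m(K) = 1/(2*K)
22*(-3*3 + m(4)) = 22*(-3*3 + (1/2)/4) = 22*(-9 + (1/2)*(1/4)) = 22*(-9 + 1/8) = 22*(-71/8) = -781/4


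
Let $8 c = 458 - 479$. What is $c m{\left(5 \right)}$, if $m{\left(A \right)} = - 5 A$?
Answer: $\frac{525}{8} \approx 65.625$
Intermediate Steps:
$c = - \frac{21}{8}$ ($c = \frac{458 - 479}{8} = \frac{1}{8} \left(-21\right) = - \frac{21}{8} \approx -2.625$)
$c m{\left(5 \right)} = - \frac{21 \left(\left(-5\right) 5\right)}{8} = \left(- \frac{21}{8}\right) \left(-25\right) = \frac{525}{8}$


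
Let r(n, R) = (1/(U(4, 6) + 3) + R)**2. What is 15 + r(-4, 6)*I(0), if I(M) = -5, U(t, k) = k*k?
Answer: -253310/1521 ≈ -166.54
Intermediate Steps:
U(t, k) = k**2
r(n, R) = (1/39 + R)**2 (r(n, R) = (1/(6**2 + 3) + R)**2 = (1/(36 + 3) + R)**2 = (1/39 + R)**2)
15 + r(-4, 6)*I(0) = 15 + ((1 + 39*6)**2/1521)*(-5) = 15 + ((1 + 234)**2/1521)*(-5) = 15 + ((1/1521)*235**2)*(-5) = 15 + ((1/1521)*55225)*(-5) = 15 + (55225/1521)*(-5) = 15 - 276125/1521 = -253310/1521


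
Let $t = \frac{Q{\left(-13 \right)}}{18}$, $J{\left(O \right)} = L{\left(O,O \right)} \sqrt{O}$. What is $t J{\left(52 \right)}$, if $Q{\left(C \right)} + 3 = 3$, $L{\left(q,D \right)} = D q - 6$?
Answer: $0$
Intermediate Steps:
$L{\left(q,D \right)} = -6 + D q$
$Q{\left(C \right)} = 0$ ($Q{\left(C \right)} = -3 + 3 = 0$)
$J{\left(O \right)} = \sqrt{O} \left(-6 + O^{2}\right)$ ($J{\left(O \right)} = \left(-6 + O O\right) \sqrt{O} = \left(-6 + O^{2}\right) \sqrt{O} = \sqrt{O} \left(-6 + O^{2}\right)$)
$t = 0$ ($t = \frac{0}{18} = 0 \cdot \frac{1}{18} = 0$)
$t J{\left(52 \right)} = 0 \sqrt{52} \left(-6 + 52^{2}\right) = 0 \cdot 2 \sqrt{13} \left(-6 + 2704\right) = 0 \cdot 2 \sqrt{13} \cdot 2698 = 0 \cdot 5396 \sqrt{13} = 0$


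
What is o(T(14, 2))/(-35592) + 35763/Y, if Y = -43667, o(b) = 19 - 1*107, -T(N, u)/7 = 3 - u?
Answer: -12202250/14944191 ≈ -0.81652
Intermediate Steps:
T(N, u) = -21 + 7*u (T(N, u) = -7*(3 - u) = -21 + 7*u)
o(b) = -88 (o(b) = 19 - 107 = -88)
o(T(14, 2))/(-35592) + 35763/Y = -88/(-35592) + 35763/(-43667) = -88*(-1/35592) + 35763*(-1/43667) = 11/4449 - 2751/3359 = -12202250/14944191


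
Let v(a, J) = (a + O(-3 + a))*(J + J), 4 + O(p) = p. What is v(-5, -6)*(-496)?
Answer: -101184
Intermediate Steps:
O(p) = -4 + p
v(a, J) = 2*J*(-7 + 2*a) (v(a, J) = (a + (-4 + (-3 + a)))*(J + J) = (a + (-7 + a))*(2*J) = (-7 + 2*a)*(2*J) = 2*J*(-7 + 2*a))
v(-5, -6)*(-496) = (2*(-6)*(-7 + 2*(-5)))*(-496) = (2*(-6)*(-7 - 10))*(-496) = (2*(-6)*(-17))*(-496) = 204*(-496) = -101184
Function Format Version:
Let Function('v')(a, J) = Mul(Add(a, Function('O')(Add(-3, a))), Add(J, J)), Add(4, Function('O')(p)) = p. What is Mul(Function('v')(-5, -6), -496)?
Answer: -101184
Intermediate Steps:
Function('O')(p) = Add(-4, p)
Function('v')(a, J) = Mul(2, J, Add(-7, Mul(2, a))) (Function('v')(a, J) = Mul(Add(a, Add(-4, Add(-3, a))), Add(J, J)) = Mul(Add(a, Add(-7, a)), Mul(2, J)) = Mul(Add(-7, Mul(2, a)), Mul(2, J)) = Mul(2, J, Add(-7, Mul(2, a))))
Mul(Function('v')(-5, -6), -496) = Mul(Mul(2, -6, Add(-7, Mul(2, -5))), -496) = Mul(Mul(2, -6, Add(-7, -10)), -496) = Mul(Mul(2, -6, -17), -496) = Mul(204, -496) = -101184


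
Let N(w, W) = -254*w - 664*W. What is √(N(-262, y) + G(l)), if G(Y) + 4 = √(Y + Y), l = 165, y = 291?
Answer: √(-126680 + √330) ≈ 355.9*I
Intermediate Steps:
G(Y) = -4 + √2*√Y (G(Y) = -4 + √(Y + Y) = -4 + √(2*Y) = -4 + √2*√Y)
N(w, W) = -664*W - 254*w
√(N(-262, y) + G(l)) = √((-664*291 - 254*(-262)) + (-4 + √2*√165)) = √((-193224 + 66548) + (-4 + √330)) = √(-126676 + (-4 + √330)) = √(-126680 + √330)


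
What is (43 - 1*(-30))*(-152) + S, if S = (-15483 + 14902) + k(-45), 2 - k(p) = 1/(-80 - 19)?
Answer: -1155824/99 ≈ -11675.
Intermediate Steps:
k(p) = 199/99 (k(p) = 2 - 1/(-80 - 19) = 2 - 1/(-99) = 2 - 1*(-1/99) = 2 + 1/99 = 199/99)
S = -57320/99 (S = (-15483 + 14902) + 199/99 = -581 + 199/99 = -57320/99 ≈ -578.99)
(43 - 1*(-30))*(-152) + S = (43 - 1*(-30))*(-152) - 57320/99 = (43 + 30)*(-152) - 57320/99 = 73*(-152) - 57320/99 = -11096 - 57320/99 = -1155824/99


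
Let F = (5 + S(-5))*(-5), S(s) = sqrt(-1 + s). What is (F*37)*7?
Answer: -6475 - 1295*I*sqrt(6) ≈ -6475.0 - 3172.1*I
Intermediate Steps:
F = -25 - 5*I*sqrt(6) (F = (5 + sqrt(-1 - 5))*(-5) = (5 + sqrt(-6))*(-5) = (5 + I*sqrt(6))*(-5) = -25 - 5*I*sqrt(6) ≈ -25.0 - 12.247*I)
(F*37)*7 = ((-25 - 5*I*sqrt(6))*37)*7 = (-925 - 185*I*sqrt(6))*7 = -6475 - 1295*I*sqrt(6)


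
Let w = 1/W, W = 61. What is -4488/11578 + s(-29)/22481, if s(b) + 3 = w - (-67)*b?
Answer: -3764472449/7938693049 ≈ -0.47419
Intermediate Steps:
w = 1/61 ≈ 0.016393
s(b) = -182/61 + 67*b (s(b) = -3 + (1/61 - (-67)*b) = -3 + (1/61 + 67*b) = -182/61 + 67*b)
-4488/11578 + s(-29)/22481 = -4488/11578 + (-182/61 + 67*(-29))/22481 = -4488*1/11578 + (-182/61 - 1943)*(1/22481) = -2244/5789 - 118705/61*1/22481 = -2244/5789 - 118705/1371341 = -3764472449/7938693049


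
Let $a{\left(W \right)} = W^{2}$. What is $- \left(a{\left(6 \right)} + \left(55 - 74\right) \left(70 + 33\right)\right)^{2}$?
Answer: $-3690241$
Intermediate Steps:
$- \left(a{\left(6 \right)} + \left(55 - 74\right) \left(70 + 33\right)\right)^{2} = - \left(6^{2} + \left(55 - 74\right) \left(70 + 33\right)\right)^{2} = - \left(36 - 1957\right)^{2} = - \left(-1921\right)^{2} = \left(-1\right) 3690241 = -3690241$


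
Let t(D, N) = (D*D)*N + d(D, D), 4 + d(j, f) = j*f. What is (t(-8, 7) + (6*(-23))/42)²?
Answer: 12482089/49 ≈ 2.5474e+5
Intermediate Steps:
d(j, f) = -4 + f*j (d(j, f) = -4 + j*f = -4 + f*j)
t(D, N) = -4 + D² + N*D² (t(D, N) = (D*D)*N + (-4 + D*D) = D²*N + (-4 + D²) = N*D² + (-4 + D²) = -4 + D² + N*D²)
(t(-8, 7) + (6*(-23))/42)² = ((-4 + (-8)² + 7*(-8)²) + (6*(-23))/42)² = ((-4 + 64 + 7*64) - 138*1/42)² = ((-4 + 64 + 448) - 23/7)² = (508 - 23/7)² = (3533/7)² = 12482089/49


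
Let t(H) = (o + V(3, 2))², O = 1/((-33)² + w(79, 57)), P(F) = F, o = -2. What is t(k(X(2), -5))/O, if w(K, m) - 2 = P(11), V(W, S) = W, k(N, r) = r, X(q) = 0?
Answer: 1102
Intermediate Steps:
w(K, m) = 13 (w(K, m) = 2 + 11 = 13)
O = 1/1102 (O = 1/((-33)² + 13) = 1/(1089 + 13) = 1/1102 ≈ 0.00090744)
t(H) = 1 (t(H) = (-2 + 3)² = 1² = 1)
t(k(X(2), -5))/O = 1/(1/1102) = 1*1102 = 1102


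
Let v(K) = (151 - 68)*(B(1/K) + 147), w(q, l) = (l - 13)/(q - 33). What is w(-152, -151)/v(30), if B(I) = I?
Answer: 984/13546181 ≈ 7.2640e-5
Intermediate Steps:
w(q, l) = (-13 + l)/(-33 + q)
v(K) = 12201 + 83/K (v(K) = (151 - 68)*(1/K + 147) = 83*(1/K + 147) = 83*(147 + 1/K) = 12201 + 83/K)
w(-152, -151)/v(30) = ((-13 - 151)/(-33 - 152))/(12201 + 83/30) = (-164/(-185))/(12201 + 83*(1/30)) = (-1/185*(-164))/(12201 + 83/30) = 164/(185*(366113/30)) = (164/185)*(30/366113) = 984/13546181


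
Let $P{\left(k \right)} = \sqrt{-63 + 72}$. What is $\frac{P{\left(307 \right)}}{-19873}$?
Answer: $- \frac{3}{19873} \approx -0.00015096$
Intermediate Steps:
$P{\left(k \right)} = 3$ ($P{\left(k \right)} = \sqrt{9} = 3$)
$\frac{P{\left(307 \right)}}{-19873} = \frac{3}{-19873} = 3 \left(- \frac{1}{19873}\right) = - \frac{3}{19873}$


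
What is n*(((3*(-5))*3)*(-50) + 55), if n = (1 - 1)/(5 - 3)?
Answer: 0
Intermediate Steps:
n = 0 (n = 0/2 = 0*(½) = 0)
n*(((3*(-5))*3)*(-50) + 55) = 0*(((3*(-5))*3)*(-50) + 55) = 0*(-15*3*(-50) + 55) = 0*(-45*(-50) + 55) = 0*(2250 + 55) = 0*2305 = 0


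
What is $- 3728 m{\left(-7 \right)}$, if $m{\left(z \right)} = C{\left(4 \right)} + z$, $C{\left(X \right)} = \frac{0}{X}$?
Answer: $26096$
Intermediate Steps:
$C{\left(X \right)} = 0$
$m{\left(z \right)} = z$ ($m{\left(z \right)} = 0 + z = z$)
$- 3728 m{\left(-7 \right)} = \left(-3728\right) \left(-7\right) = 26096$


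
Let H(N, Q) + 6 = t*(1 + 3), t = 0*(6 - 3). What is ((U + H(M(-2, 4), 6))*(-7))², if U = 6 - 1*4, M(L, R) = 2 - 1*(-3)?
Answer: 784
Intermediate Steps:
M(L, R) = 5 (M(L, R) = 2 + 3 = 5)
t = 0 (t = 0*3 = 0)
H(N, Q) = -6 (H(N, Q) = -6 + 0*(1 + 3) = -6 + 0*4 = -6 + 0 = -6)
U = 2 (U = 6 - 4 = 2)
((U + H(M(-2, 4), 6))*(-7))² = ((2 - 6)*(-7))² = (-4*(-7))² = 28² = 784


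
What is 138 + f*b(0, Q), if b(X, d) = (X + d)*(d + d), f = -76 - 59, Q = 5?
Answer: -6612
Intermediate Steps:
f = -135
b(X, d) = 2*d*(X + d) (b(X, d) = (X + d)*(2*d) = 2*d*(X + d))
138 + f*b(0, Q) = 138 - 270*5*(0 + 5) = 138 - 270*5*5 = 138 - 135*50 = 138 - 6750 = -6612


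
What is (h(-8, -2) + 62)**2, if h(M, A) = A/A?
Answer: 3969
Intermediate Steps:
h(M, A) = 1
(h(-8, -2) + 62)**2 = (1 + 62)**2 = 63**2 = 3969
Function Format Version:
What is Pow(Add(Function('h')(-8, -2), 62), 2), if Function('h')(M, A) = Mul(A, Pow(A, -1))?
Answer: 3969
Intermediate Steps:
Function('h')(M, A) = 1
Pow(Add(Function('h')(-8, -2), 62), 2) = Pow(Add(1, 62), 2) = Pow(63, 2) = 3969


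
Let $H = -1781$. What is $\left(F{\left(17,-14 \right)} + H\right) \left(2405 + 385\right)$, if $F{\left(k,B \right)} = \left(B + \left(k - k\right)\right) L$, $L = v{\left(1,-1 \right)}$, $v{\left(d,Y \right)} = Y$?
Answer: $-4929930$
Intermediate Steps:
$L = -1$
$F{\left(k,B \right)} = - B$ ($F{\left(k,B \right)} = \left(B + \left(k - k\right)\right) \left(-1\right) = \left(B + 0\right) \left(-1\right) = B \left(-1\right) = - B$)
$\left(F{\left(17,-14 \right)} + H\right) \left(2405 + 385\right) = \left(\left(-1\right) \left(-14\right) - 1781\right) \left(2405 + 385\right) = \left(14 - 1781\right) 2790 = \left(-1767\right) 2790 = -4929930$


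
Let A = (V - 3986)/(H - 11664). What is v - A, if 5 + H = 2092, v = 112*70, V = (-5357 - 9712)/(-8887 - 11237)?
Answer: 503634592375/64242516 ≈ 7839.6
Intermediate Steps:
V = 5023/6708 (V = -15069/(-20124) = -15069*(-1/20124) = 5023/6708 ≈ 0.74881)
v = 7840
H = 2087 (H = -5 + 2092 = 2087)
A = 26733065/64242516 (A = (5023/6708 - 3986)/(2087 - 11664) = -26733065/6708/(-9577) = -26733065/6708*(-1/9577) = 26733065/64242516 ≈ 0.41613)
v - A = 7840 - 1*26733065/64242516 = 7840 - 26733065/64242516 = 503634592375/64242516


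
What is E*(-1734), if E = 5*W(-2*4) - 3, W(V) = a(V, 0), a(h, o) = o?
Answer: 5202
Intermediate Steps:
W(V) = 0
E = -3 (E = 5*0 - 3 = 0 - 3 = -3)
E*(-1734) = -3*(-1734) = 5202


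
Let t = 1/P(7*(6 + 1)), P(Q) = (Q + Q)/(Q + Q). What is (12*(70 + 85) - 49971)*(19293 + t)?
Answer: -928253634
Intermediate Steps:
P(Q) = 1 (P(Q) = (2*Q)/((2*Q)) = (2*Q)*(1/(2*Q)) = 1)
t = 1 (t = 1/1 = 1)
(12*(70 + 85) - 49971)*(19293 + t) = (12*(70 + 85) - 49971)*(19293 + 1) = (12*155 - 49971)*19294 = (1860 - 49971)*19294 = -48111*19294 = -928253634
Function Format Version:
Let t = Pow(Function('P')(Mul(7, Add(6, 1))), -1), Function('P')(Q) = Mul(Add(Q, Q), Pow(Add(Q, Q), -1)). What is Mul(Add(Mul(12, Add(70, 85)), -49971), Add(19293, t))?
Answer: -928253634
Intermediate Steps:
Function('P')(Q) = 1 (Function('P')(Q) = Mul(Mul(2, Q), Pow(Mul(2, Q), -1)) = Mul(Mul(2, Q), Mul(Rational(1, 2), Pow(Q, -1))) = 1)
t = 1 (t = Pow(1, -1) = 1)
Mul(Add(Mul(12, Add(70, 85)), -49971), Add(19293, t)) = Mul(Add(Mul(12, Add(70, 85)), -49971), Add(19293, 1)) = Mul(Add(Mul(12, 155), -49971), 19294) = Mul(Add(1860, -49971), 19294) = Mul(-48111, 19294) = -928253634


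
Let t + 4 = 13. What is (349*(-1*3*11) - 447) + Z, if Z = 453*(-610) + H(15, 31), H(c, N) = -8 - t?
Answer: -288311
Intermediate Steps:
t = 9 (t = -4 + 13 = 9)
H(c, N) = -17 (H(c, N) = -8 - 1*9 = -8 - 9 = -17)
Z = -276347 (Z = 453*(-610) - 17 = -276330 - 17 = -276347)
(349*(-1*3*11) - 447) + Z = (349*(-1*3*11) - 447) - 276347 = (349*(-3*11) - 447) - 276347 = (349*(-33) - 447) - 276347 = (-11517 - 447) - 276347 = -11964 - 276347 = -288311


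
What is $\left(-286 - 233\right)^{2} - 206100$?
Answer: $63261$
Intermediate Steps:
$\left(-286 - 233\right)^{2} - 206100 = \left(-519\right)^{2} - 206100 = 269361 - 206100 = 63261$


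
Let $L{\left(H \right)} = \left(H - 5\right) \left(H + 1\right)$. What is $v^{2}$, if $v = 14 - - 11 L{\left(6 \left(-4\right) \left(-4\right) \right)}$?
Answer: $9430546321$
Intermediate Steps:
$L{\left(H \right)} = \left(1 + H\right) \left(-5 + H\right)$ ($L{\left(H \right)} = \left(-5 + H\right) \left(1 + H\right) = \left(1 + H\right) \left(-5 + H\right)$)
$v = 97111$ ($v = 14 - - 11 \left(-5 + \left(6 \left(-4\right) \left(-4\right)\right)^{2} - 4 \cdot 6 \left(-4\right) \left(-4\right)\right) = 14 - - 11 \left(-5 + \left(\left(-24\right) \left(-4\right)\right)^{2} - 4 \left(\left(-24\right) \left(-4\right)\right)\right) = 14 - - 11 \left(-5 + 96^{2} - 384\right) = 14 - - 11 \left(-5 + 9216 - 384\right) = 14 - \left(-11\right) 8827 = 14 - -97097 = 14 + 97097 = 97111$)
$v^{2} = 97111^{2} = 9430546321$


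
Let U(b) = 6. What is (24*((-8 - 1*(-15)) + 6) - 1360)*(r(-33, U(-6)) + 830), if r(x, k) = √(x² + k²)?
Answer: -869840 - 15720*√5 ≈ -9.0499e+5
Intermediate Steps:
r(x, k) = √(k² + x²)
(24*((-8 - 1*(-15)) + 6) - 1360)*(r(-33, U(-6)) + 830) = (24*((-8 - 1*(-15)) + 6) - 1360)*(√(6² + (-33)²) + 830) = (24*((-8 + 15) + 6) - 1360)*(√(36 + 1089) + 830) = (24*(7 + 6) - 1360)*(√1125 + 830) = (24*13 - 1360)*(15*√5 + 830) = (312 - 1360)*(830 + 15*√5) = -1048*(830 + 15*√5) = -869840 - 15720*√5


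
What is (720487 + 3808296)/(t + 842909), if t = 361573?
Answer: 4528783/1204482 ≈ 3.7599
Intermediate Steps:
(720487 + 3808296)/(t + 842909) = (720487 + 3808296)/(361573 + 842909) = 4528783/1204482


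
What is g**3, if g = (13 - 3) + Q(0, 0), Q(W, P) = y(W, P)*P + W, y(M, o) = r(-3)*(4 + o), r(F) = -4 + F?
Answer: 1000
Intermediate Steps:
y(M, o) = -28 - 7*o (y(M, o) = (-4 - 3)*(4 + o) = -7*(4 + o) = -28 - 7*o)
Q(W, P) = W + P*(-28 - 7*P) (Q(W, P) = (-28 - 7*P)*P + W = P*(-28 - 7*P) + W = W + P*(-28 - 7*P))
g = 10 (g = (13 - 3) + (0 - 7*0*(4 + 0)) = 10 + (0 - 7*0*4) = 10 + (0 + 0) = 10 + 0 = 10)
g**3 = 10**3 = 1000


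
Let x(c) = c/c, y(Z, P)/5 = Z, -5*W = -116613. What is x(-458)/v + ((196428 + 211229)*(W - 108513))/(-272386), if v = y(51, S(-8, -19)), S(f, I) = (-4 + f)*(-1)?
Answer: 885575831005/6945843 ≈ 1.2750e+5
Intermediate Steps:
W = 116613/5 (W = -1/5*(-116613) = 116613/5 ≈ 23323.)
S(f, I) = 4 - f
y(Z, P) = 5*Z
v = 255 (v = 5*51 = 255)
x(c) = 1
x(-458)/v + ((196428 + 211229)*(W - 108513))/(-272386) = 1/255 + ((196428 + 211229)*(116613/5 - 108513))/(-272386) = 1*(1/255) + (407657*(-425952/5))*(-1/272386) = 1/255 - 173642314464/5*(-1/272386) = 1/255 + 86821157232/680965 = 885575831005/6945843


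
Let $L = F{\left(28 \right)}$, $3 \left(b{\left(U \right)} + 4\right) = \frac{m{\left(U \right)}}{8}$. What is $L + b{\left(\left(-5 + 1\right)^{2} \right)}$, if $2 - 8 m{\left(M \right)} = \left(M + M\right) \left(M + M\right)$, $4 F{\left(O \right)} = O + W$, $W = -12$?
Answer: $- \frac{511}{96} \approx -5.3229$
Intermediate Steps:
$F{\left(O \right)} = -3 + \frac{O}{4}$ ($F{\left(O \right)} = \frac{O - 12}{4} = \frac{-12 + O}{4} = -3 + \frac{O}{4}$)
$m{\left(M \right)} = \frac{1}{4} - \frac{M^{2}}{2}$ ($m{\left(M \right)} = \frac{1}{4} - \frac{\left(M + M\right) \left(M + M\right)}{8} = \frac{1}{4} - \frac{2 M 2 M}{8} = \frac{1}{4} - \frac{4 M^{2}}{8} = \frac{1}{4} - \frac{M^{2}}{2}$)
$b{\left(U \right)} = - \frac{383}{96} - \frac{U^{2}}{48}$ ($b{\left(U \right)} = -4 + \frac{\left(\frac{1}{4} - \frac{U^{2}}{2}\right) \frac{1}{8}}{3} = -4 + \frac{\frac{1}{32} - \frac{U^{2}}{16}}{3} = -4 - \left(- \frac{1}{96} + \frac{U^{2}}{48}\right) = - \frac{383}{96} - \frac{U^{2}}{48}$)
$L = 4$ ($L = -3 + \frac{1}{4} \cdot 28 = -3 + 7 = 4$)
$L + b{\left(\left(-5 + 1\right)^{2} \right)} = 4 - \left(\frac{383}{96} + \frac{\left(\left(-5 + 1\right)^{2}\right)^{2}}{48}\right) = 4 - \left(\frac{383}{96} + \frac{\left(\left(-4\right)^{2}\right)^{2}}{48}\right) = 4 - \left(\frac{383}{96} + \frac{16^{2}}{48}\right) = 4 - \frac{895}{96} = - \frac{511}{96}$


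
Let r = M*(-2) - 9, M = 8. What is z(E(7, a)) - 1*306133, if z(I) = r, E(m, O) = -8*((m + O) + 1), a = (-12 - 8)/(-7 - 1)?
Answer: -306158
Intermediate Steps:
r = -25 (r = 8*(-2) - 9 = -16 - 9 = -25)
a = 5/2 (a = -20/(-8) = -20*(-⅛) = 5/2 ≈ 2.5000)
E(m, O) = -8 - 8*O - 8*m (E(m, O) = -8*((O + m) + 1) = -8*(1 + O + m) = -8 - 8*O - 8*m)
z(I) = -25
z(E(7, a)) - 1*306133 = -25 - 1*306133 = -25 - 306133 = -306158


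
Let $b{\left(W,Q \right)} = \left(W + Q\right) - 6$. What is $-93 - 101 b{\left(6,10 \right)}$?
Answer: $-1103$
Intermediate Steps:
$b{\left(W,Q \right)} = -6 + Q + W$ ($b{\left(W,Q \right)} = \left(Q + W\right) - 6 = -6 + Q + W$)
$-93 - 101 b{\left(6,10 \right)} = -93 - 101 \left(-6 + 10 + 6\right) = -93 - 1010 = -1103$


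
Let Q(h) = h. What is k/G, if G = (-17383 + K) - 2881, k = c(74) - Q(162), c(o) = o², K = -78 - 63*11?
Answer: -5314/21035 ≈ -0.25263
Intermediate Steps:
K = -771 (K = -78 - 693 = -771)
k = 5314 (k = 74² - 1*162 = 5476 - 162 = 5314)
G = -21035 (G = (-17383 - 771) - 2881 = -18154 - 2881 = -21035)
k/G = 5314/(-21035) = 5314*(-1/21035) = -5314/21035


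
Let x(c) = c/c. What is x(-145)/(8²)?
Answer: 1/64 ≈ 0.015625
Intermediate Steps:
x(c) = 1
x(-145)/(8²) = 1/8² = 1/64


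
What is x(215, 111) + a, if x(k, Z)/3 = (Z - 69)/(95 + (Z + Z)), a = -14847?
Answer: -4706373/317 ≈ -14847.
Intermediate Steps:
x(k, Z) = 3*(-69 + Z)/(95 + 2*Z) (x(k, Z) = 3*((Z - 69)/(95 + (Z + Z))) = 3*((-69 + Z)/(95 + 2*Z)) = 3*(-69 + Z)/(95 + 2*Z))
x(215, 111) + a = 3*(-69 + 111)/(95 + 2*111) - 14847 = 3*42/(95 + 222) - 14847 = 3*42/317 - 14847 = 3*(1/317)*42 - 14847 = 126/317 - 14847 = -4706373/317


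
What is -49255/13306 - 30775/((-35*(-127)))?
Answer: -125686125/11829034 ≈ -10.625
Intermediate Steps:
-49255/13306 - 30775/((-35*(-127))) = -49255*1/13306 - 30775/4445 = -49255/13306 - 30775*1/4445 = -49255/13306 - 6155/889 = -125686125/11829034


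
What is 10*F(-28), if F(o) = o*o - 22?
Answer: 7620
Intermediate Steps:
F(o) = -22 + o² (F(o) = o² - 22 = -22 + o²)
10*F(-28) = 10*(-22 + (-28)²) = 10*(-22 + 784) = 10*762 = 7620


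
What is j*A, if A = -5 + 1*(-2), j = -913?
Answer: 6391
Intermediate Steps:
A = -7 (A = -5 - 2 = -7)
j*A = -913*(-7) = 6391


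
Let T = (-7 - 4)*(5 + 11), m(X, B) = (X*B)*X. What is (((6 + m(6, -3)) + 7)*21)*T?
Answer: 351120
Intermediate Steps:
m(X, B) = B*X² (m(X, B) = (B*X)*X = B*X²)
T = -176 (T = -11*16 = -176)
(((6 + m(6, -3)) + 7)*21)*T = (((6 - 3*6²) + 7)*21)*(-176) = (((6 - 3*36) + 7)*21)*(-176) = (((6 - 108) + 7)*21)*(-176) = ((-102 + 7)*21)*(-176) = -95*21*(-176) = -1995*(-176) = 351120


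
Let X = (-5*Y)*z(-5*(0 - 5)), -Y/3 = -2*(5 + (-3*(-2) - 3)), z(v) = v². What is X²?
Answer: 22500000000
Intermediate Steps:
Y = 48 (Y = -(-6)*(5 + (-3*(-2) - 3)) = -(-6)*(5 + (6 - 3)) = -(-6)*(5 + 3) = -(-6)*8 = -3*(-16) = 48)
X = -150000 (X = (-5*48)*(-5*(0 - 5))² = -240*(-5*(-5))² = -240*25² = -240*625 = -150000)
X² = (-150000)² = 22500000000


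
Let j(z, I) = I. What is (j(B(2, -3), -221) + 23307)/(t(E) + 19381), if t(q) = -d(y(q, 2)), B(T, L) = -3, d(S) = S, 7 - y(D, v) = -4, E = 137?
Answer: 11543/9685 ≈ 1.1918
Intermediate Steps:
y(D, v) = 11 (y(D, v) = 7 - 1*(-4) = 7 + 4 = 11)
t(q) = -11 (t(q) = -1*11 = -11)
(j(B(2, -3), -221) + 23307)/(t(E) + 19381) = (-221 + 23307)/(-11 + 19381) = 23086/19370 = 23086*(1/19370) = 11543/9685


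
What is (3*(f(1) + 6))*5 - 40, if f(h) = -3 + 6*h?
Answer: 95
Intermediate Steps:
(3*(f(1) + 6))*5 - 40 = (3*((-3 + 6*1) + 6))*5 - 40 = (3*((-3 + 6) + 6))*5 - 40 = (3*(3 + 6))*5 - 40 = (3*9)*5 - 40 = 27*5 - 40 = 135 - 40 = 95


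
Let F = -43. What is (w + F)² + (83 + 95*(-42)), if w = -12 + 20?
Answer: -2682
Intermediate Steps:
w = 8
(w + F)² + (83 + 95*(-42)) = (8 - 43)² + (83 + 95*(-42)) = (-35)² + (83 - 3990) = 1225 - 3907 = -2682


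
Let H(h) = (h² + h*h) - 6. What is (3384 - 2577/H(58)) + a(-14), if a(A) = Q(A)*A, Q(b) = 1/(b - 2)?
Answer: 91002211/26888 ≈ 3384.5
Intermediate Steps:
Q(b) = 1/(-2 + b)
H(h) = -6 + 2*h² (H(h) = (h² + h²) - 6 = 2*h² - 6 = -6 + 2*h²)
a(A) = A/(-2 + A)
(3384 - 2577/H(58)) + a(-14) = (3384 - 2577/(-6 + 2*58²)) - 14/(-2 - 14) = (3384 - 2577/(-6 + 2*3364)) - 14/(-16) = (3384 - 2577/(-6 + 6728)) - 14*(-1/16) = (3384 - 2577/6722) + 7/8 = 22744671/6722 + 7/8 = 91002211/26888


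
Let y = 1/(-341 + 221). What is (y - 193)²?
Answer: 536431921/14400 ≈ 37252.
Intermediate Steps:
y = -1/120 (y = 1/(-120) = -1/120 ≈ -0.0083333)
(y - 193)² = (-1/120 - 193)² = (-23161/120)² = 536431921/14400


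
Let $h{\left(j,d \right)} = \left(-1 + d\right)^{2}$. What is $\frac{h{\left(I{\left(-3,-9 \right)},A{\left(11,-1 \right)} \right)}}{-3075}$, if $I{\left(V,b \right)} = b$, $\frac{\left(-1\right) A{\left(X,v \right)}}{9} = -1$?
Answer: $- \frac{64}{3075} \approx -0.020813$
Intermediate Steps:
$A{\left(X,v \right)} = 9$ ($A{\left(X,v \right)} = \left(-9\right) \left(-1\right) = 9$)
$\frac{h{\left(I{\left(-3,-9 \right)},A{\left(11,-1 \right)} \right)}}{-3075} = \frac{\left(-1 + 9\right)^{2}}{-3075} = 8^{2} \left(- \frac{1}{3075}\right) = 64 \left(- \frac{1}{3075}\right) = - \frac{64}{3075}$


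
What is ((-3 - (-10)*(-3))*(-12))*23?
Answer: 9108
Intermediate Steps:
((-3 - (-10)*(-3))*(-12))*23 = ((-3 - 2*15)*(-12))*23 = ((-3 - 30)*(-12))*23 = -33*(-12)*23 = 396*23 = 9108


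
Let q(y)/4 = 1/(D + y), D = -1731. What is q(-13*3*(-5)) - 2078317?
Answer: -798073729/384 ≈ -2.0783e+6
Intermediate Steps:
q(y) = 4/(-1731 + y)
q(-13*3*(-5)) - 2078317 = 4/(-1731 - 13*3*(-5)) - 2078317 = 4/(-1731 - 39*(-5)) - 2078317 = 4/(-1731 + 195) - 2078317 = 4/(-1536) - 2078317 = 4*(-1/1536) - 2078317 = -1/384 - 2078317 = -798073729/384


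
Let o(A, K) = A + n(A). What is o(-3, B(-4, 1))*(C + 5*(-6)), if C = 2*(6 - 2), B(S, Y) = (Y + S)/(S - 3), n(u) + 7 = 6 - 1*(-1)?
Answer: 66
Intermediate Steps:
n(u) = 0 (n(u) = -7 + (6 - 1*(-1)) = -7 + (6 + 1) = -7 + 7 = 0)
B(S, Y) = (S + Y)/(-3 + S)
o(A, K) = A (o(A, K) = A + 0 = A)
C = 8 (C = 2*4 = 8)
o(-3, B(-4, 1))*(C + 5*(-6)) = -3*(8 + 5*(-6)) = -3*(8 - 30) = -3*(-22) = 66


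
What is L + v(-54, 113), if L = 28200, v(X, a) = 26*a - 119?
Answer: 31019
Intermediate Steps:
v(X, a) = -119 + 26*a
L + v(-54, 113) = 28200 + (-119 + 26*113) = 28200 + (-119 + 2938) = 28200 + 2819 = 31019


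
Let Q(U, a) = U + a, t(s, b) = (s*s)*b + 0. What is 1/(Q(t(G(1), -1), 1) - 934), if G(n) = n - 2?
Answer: -1/934 ≈ -0.0010707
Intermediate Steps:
G(n) = -2 + n
t(s, b) = b*s² (t(s, b) = s²*b + 0 = b*s² + 0 = b*s²)
1/(Q(t(G(1), -1), 1) - 934) = 1/((-(-2 + 1)² + 1) - 934) = 1/((-1*(-1)² + 1) - 934) = 1/((-1*1 + 1) - 934) = 1/((-1 + 1) - 934) = 1/(0 - 934) = 1/(-934) = -1/934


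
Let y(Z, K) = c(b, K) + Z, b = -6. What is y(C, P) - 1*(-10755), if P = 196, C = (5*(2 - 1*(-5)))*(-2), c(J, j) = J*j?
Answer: 9509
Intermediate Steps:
C = -70 (C = (5*(2 + 5))*(-2) = (5*7)*(-2) = 35*(-2) = -70)
y(Z, K) = Z - 6*K (y(Z, K) = -6*K + Z = Z - 6*K)
y(C, P) - 1*(-10755) = (-70 - 6*196) - 1*(-10755) = (-70 - 1176) + 10755 = -1246 + 10755 = 9509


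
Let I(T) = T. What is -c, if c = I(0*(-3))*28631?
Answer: 0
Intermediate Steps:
c = 0 (c = (0*(-3))*28631 = 0*28631 = 0)
-c = -1*0 = 0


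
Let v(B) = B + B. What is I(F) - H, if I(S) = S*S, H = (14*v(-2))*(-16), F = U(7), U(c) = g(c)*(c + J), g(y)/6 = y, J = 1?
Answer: 112000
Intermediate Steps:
g(y) = 6*y
v(B) = 2*B
U(c) = 6*c*(1 + c) (U(c) = (6*c)*(c + 1) = (6*c)*(1 + c) = 6*c*(1 + c))
F = 336 (F = 6*7*(1 + 7) = 6*7*8 = 336)
H = 896 (H = (14*(2*(-2)))*(-16) = (14*(-4))*(-16) = -56*(-16) = 896)
I(S) = S²
I(F) - H = 336² - 1*896 = 112896 - 896 = 112000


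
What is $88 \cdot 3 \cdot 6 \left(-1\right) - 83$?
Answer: $-1667$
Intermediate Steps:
$88 \cdot 3 \cdot 6 \left(-1\right) - 83 = 88 \cdot 18 \left(-1\right) - 83 = 88 \left(-18\right) - 83 = -1584 - 83 = -1667$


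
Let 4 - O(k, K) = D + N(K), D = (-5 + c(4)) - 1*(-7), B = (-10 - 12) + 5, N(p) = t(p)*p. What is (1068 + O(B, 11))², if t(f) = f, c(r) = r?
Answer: 893025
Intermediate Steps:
N(p) = p² (N(p) = p*p = p²)
B = -17 (B = -22 + 5 = -17)
D = 6 (D = (-5 + 4) - 1*(-7) = -1 + 7 = 6)
O(k, K) = -2 - K² (O(k, K) = 4 - (6 + K²) = 4 + (-6 - K²) = -2 - K²)
(1068 + O(B, 11))² = (1068 + (-2 - 1*11²))² = (1068 + (-2 - 1*121))² = (1068 + (-2 - 121))² = (1068 - 123)² = 945² = 893025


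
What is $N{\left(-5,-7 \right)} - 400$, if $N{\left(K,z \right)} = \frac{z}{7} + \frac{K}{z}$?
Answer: $- \frac{2802}{7} \approx -400.29$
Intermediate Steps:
$N{\left(K,z \right)} = \frac{z}{7} + \frac{K}{z}$ ($N{\left(K,z \right)} = z \frac{1}{7} + \frac{K}{z} = \frac{z}{7} + \frac{K}{z}$)
$N{\left(-5,-7 \right)} - 400 = \left(\frac{1}{7} \left(-7\right) - \frac{5}{-7}\right) - 400 = \left(-1 - - \frac{5}{7}\right) - 400 = \left(-1 + \frac{5}{7}\right) - 400 = - \frac{2}{7} - 400 = - \frac{2802}{7}$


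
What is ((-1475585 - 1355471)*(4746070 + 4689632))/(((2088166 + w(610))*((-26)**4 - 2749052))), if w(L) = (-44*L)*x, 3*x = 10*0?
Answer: 3339125095164/598279396577 ≈ 5.5812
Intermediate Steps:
x = 0 (x = (10*0)/3 = (1/3)*0 = 0)
w(L) = 0 (w(L) = -44*L*0 = 0)
((-1475585 - 1355471)*(4746070 + 4689632))/(((2088166 + w(610))*((-26)**4 - 2749052))) = ((-1475585 - 1355471)*(4746070 + 4689632))/(((2088166 + 0)*((-26)**4 - 2749052))) = (-2831056*9435702)/((2088166*(456976 - 2749052))) = -26713000761312/(2088166*(-2292076)) = -26713000761312/(-4786235172616) = -26713000761312*(-1/4786235172616) = 3339125095164/598279396577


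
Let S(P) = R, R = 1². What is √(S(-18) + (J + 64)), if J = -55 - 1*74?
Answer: 8*I ≈ 8.0*I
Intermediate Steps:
R = 1
S(P) = 1
J = -129 (J = -55 - 74 = -129)
√(S(-18) + (J + 64)) = √(1 + (-129 + 64)) = √(1 - 65) = √(-64) = 8*I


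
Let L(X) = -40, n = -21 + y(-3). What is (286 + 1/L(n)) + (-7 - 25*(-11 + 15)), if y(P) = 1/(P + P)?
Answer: 7159/40 ≈ 178.98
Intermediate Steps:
y(P) = 1/(2*P)
n = -127/6 (n = -21 + (½)/(-3) = -21 + (½)*(-⅓) = -21 - ⅙ = -127/6 ≈ -21.167)
(286 + 1/L(n)) + (-7 - 25*(-11 + 15)) = (286 + 1/(-40)) + (-7 - 25*(-11 + 15)) = (286 - 1/40) + (-7 - 25*4) = 11439/40 + (-7 - 100) = 11439/40 - 107 = 7159/40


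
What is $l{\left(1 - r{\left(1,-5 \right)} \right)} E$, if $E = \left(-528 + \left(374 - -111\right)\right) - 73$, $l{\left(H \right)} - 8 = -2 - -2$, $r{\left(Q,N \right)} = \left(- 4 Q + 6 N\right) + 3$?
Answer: $-928$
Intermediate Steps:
$r{\left(Q,N \right)} = 3 - 4 Q + 6 N$
$l{\left(H \right)} = 8$ ($l{\left(H \right)} = 8 - 0 = 8 + \left(-2 + 2\right) = 8 + 0 = 8$)
$E = -116$ ($E = \left(-528 + \left(374 + 111\right)\right) - 73 = \left(-528 + 485\right) - 73 = -43 - 73 = -116$)
$l{\left(1 - r{\left(1,-5 \right)} \right)} E = 8 \left(-116\right) = -928$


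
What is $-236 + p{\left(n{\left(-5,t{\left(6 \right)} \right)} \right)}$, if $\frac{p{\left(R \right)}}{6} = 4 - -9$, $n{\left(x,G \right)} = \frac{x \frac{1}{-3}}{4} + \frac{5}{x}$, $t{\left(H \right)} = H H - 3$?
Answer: $-158$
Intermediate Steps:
$t{\left(H \right)} = -3 + H^{2}$ ($t{\left(H \right)} = H^{2} - 3 = -3 + H^{2}$)
$n{\left(x,G \right)} = \frac{5}{x} - \frac{x}{12}$ ($n{\left(x,G \right)} = x \left(- \frac{1}{3}\right) \frac{1}{4} + \frac{5}{x} = - \frac{x}{3} \cdot \frac{1}{4} + \frac{5}{x} = - \frac{x}{12} + \frac{5}{x} = \frac{5}{x} - \frac{x}{12}$)
$p{\left(R \right)} = 78$ ($p{\left(R \right)} = 6 \left(4 - -9\right) = 6 \left(4 + 9\right) = 6 \cdot 13 = 78$)
$-236 + p{\left(n{\left(-5,t{\left(6 \right)} \right)} \right)} = -236 + 78 = -158$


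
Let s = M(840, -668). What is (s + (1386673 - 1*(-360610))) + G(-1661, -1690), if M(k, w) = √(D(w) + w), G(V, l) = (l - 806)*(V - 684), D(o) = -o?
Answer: 7600403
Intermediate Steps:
G(V, l) = (-806 + l)*(-684 + V)
M(k, w) = 0 (M(k, w) = √(-w + w) = √0 = 0)
s = 0
(s + (1386673 - 1*(-360610))) + G(-1661, -1690) = (0 + (1386673 - 1*(-360610))) + (551304 - 806*(-1661) - 684*(-1690) - 1661*(-1690)) = (0 + (1386673 + 360610)) + (551304 + 1338766 + 1155960 + 2807090) = (0 + 1747283) + 5853120 = 1747283 + 5853120 = 7600403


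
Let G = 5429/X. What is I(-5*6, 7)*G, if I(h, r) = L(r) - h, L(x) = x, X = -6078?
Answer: -200873/6078 ≈ -33.049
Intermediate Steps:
G = -5429/6078 (G = 5429/(-6078) = 5429*(-1/6078) = -5429/6078 ≈ -0.89322)
I(h, r) = r - h
I(-5*6, 7)*G = (7 - (-5)*6)*(-5429/6078) = (7 - 1*(-30))*(-5429/6078) = (7 + 30)*(-5429/6078) = 37*(-5429/6078) = -200873/6078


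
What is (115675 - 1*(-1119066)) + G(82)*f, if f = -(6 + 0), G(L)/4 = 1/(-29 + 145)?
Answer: 35807483/29 ≈ 1.2347e+6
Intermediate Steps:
G(L) = 1/29 (G(L) = 4/(-29 + 145) = 4/116 = 4*(1/116) = 1/29)
f = -6 (f = -1*6 = -6)
(115675 - 1*(-1119066)) + G(82)*f = (115675 - 1*(-1119066)) + (1/29)*(-6) = (115675 + 1119066) - 6/29 = 1234741 - 6/29 = 35807483/29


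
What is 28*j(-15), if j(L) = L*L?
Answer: 6300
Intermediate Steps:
j(L) = L**2
28*j(-15) = 28*(-15)**2 = 28*225 = 6300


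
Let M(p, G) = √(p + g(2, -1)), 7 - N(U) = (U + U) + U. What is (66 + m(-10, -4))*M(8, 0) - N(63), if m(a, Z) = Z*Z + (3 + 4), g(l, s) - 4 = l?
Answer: 182 + 89*√14 ≈ 515.01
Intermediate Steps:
g(l, s) = 4 + l
N(U) = 7 - 3*U (N(U) = 7 - ((U + U) + U) = 7 - (2*U + U) = 7 - 3*U)
M(p, G) = √(6 + p) (M(p, G) = √(p + (4 + 2)) = √(p + 6) = √(6 + p))
m(a, Z) = 7 + Z² (m(a, Z) = Z² + 7 = 7 + Z²)
(66 + m(-10, -4))*M(8, 0) - N(63) = (66 + (7 + (-4)²))*√(6 + 8) - (7 - 3*63) = (66 + (7 + 16))*√14 - (7 - 189) = (66 + 23)*√14 - 1*(-182) = 89*√14 + 182 = 182 + 89*√14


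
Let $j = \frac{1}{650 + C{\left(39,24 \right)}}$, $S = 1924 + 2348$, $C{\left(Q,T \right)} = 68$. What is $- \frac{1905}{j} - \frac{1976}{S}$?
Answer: $- \frac{730400107}{534} \approx -1.3678 \cdot 10^{6}$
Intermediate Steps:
$S = 4272$
$j = \frac{1}{718}$ ($j = \frac{1}{650 + 68} = \frac{1}{718} \approx 0.0013928$)
$- \frac{1905}{j} - \frac{1976}{S} = - 1905 \frac{1}{\frac{1}{718}} - \frac{1976}{4272} = \left(-1905\right) 718 - \frac{247}{534} = -1367790 - \frac{247}{534} = - \frac{730400107}{534}$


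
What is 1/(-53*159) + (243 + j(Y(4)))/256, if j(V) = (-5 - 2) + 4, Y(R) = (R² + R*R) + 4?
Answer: 126389/134832 ≈ 0.93738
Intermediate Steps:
Y(R) = 4 + 2*R² (Y(R) = (R² + R²) + 4 = 2*R² + 4 = 4 + 2*R²)
j(V) = -3 (j(V) = -7 + 4 = -3)
1/(-53*159) + (243 + j(Y(4)))/256 = 1/(-53*159) + (243 - 3)/256 = -1/53*1/159 + 240*(1/256) = -1/8427 + 15/16 = 126389/134832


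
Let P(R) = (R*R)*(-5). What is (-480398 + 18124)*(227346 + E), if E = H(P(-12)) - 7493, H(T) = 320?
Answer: -101780253402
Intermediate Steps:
P(R) = -5*R**2 (P(R) = R**2*(-5) = -5*R**2)
E = -7173 (E = 320 - 7493 = -7173)
(-480398 + 18124)*(227346 + E) = (-480398 + 18124)*(227346 - 7173) = -462274*220173 = -101780253402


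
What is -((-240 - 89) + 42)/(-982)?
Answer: -287/982 ≈ -0.29226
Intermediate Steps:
-((-240 - 89) + 42)/(-982) = -(-329 + 42)*(-1/982) = -1*(-287)*(-1/982) = 287*(-1/982) = -287/982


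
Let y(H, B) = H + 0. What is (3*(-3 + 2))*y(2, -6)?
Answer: -6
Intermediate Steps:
y(H, B) = H
(3*(-3 + 2))*y(2, -6) = (3*(-3 + 2))*2 = (3*(-1))*2 = -3*2 = -6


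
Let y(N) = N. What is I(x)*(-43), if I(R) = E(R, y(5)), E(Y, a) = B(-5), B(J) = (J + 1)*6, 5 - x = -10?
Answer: 1032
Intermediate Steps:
x = 15 (x = 5 - 1*(-10) = 5 + 10 = 15)
B(J) = 6 + 6*J (B(J) = (1 + J)*6 = 6 + 6*J)
E(Y, a) = -24 (E(Y, a) = 6 + 6*(-5) = 6 - 30 = -24)
I(R) = -24
I(x)*(-43) = -24*(-43) = 1032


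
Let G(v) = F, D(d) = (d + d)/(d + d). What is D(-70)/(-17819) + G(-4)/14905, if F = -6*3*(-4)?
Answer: 1268063/265592195 ≈ 0.0047745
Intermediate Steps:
D(d) = 1 (D(d) = (2*d)/((2*d)) = (2*d)*(1/(2*d)) = 1)
F = 72 (F = -18*(-4) = 72)
G(v) = 72
D(-70)/(-17819) + G(-4)/14905 = 1/(-17819) + 72/14905 = 1*(-1/17819) + 72*(1/14905) = -1/17819 + 72/14905 = 1268063/265592195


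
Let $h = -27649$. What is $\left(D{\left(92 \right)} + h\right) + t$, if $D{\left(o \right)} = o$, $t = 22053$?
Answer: $-5504$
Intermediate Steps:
$\left(D{\left(92 \right)} + h\right) + t = \left(92 - 27649\right) + 22053 = -27557 + 22053 = -5504$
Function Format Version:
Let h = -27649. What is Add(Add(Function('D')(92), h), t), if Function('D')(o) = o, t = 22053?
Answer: -5504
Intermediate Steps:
Add(Add(Function('D')(92), h), t) = Add(Add(92, -27649), 22053) = Add(-27557, 22053) = -5504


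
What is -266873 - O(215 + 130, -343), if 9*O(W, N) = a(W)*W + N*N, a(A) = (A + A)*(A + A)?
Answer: -166774006/9 ≈ -1.8530e+7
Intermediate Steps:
a(A) = 4*A² (a(A) = (2*A)*(2*A) = 4*A²)
O(W, N) = N²/9 + 4*W³/9 (O(W, N) = ((4*W²)*W + N*N)/9 = (4*W³ + N²)/9 = (N² + 4*W³)/9 = N²/9 + 4*W³/9)
-266873 - O(215 + 130, -343) = -266873 - ((⅑)*(-343)² + 4*(215 + 130)³/9) = -266873 - ((⅑)*117649 + (4/9)*345³) = -266873 - (117649/9 + (4/9)*41063625) = -266873 - (117649/9 + 18250500) = -266873 - 1*164372149/9 = -266873 - 164372149/9 = -166774006/9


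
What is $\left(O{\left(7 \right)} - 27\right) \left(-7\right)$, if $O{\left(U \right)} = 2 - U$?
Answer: $224$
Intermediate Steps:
$\left(O{\left(7 \right)} - 27\right) \left(-7\right) = \left(\left(2 - 7\right) - 27\right) \left(-7\right) = \left(-5 - 27\right) \left(-7\right) = \left(-32\right) \left(-7\right) = 224$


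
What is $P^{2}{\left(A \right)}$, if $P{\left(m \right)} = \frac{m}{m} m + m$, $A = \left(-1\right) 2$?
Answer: $16$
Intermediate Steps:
$A = -2$
$P{\left(m \right)} = 2 m$ ($P{\left(m \right)} = 1 m + m = m + m = 2 m$)
$P^{2}{\left(A \right)} = \left(2 \left(-2\right)\right)^{2} = \left(-4\right)^{2} = 16$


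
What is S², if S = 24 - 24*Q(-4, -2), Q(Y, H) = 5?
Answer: 9216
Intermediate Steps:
S = -96 (S = 24 - 24*5 = 24 - 120 = -96)
S² = (-96)² = 9216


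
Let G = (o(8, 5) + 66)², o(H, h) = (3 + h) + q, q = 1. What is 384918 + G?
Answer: 390543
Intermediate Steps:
o(H, h) = 4 + h (o(H, h) = (3 + h) + 1 = 4 + h)
G = 5625 (G = ((4 + 5) + 66)² = (9 + 66)² = 75² = 5625)
384918 + G = 384918 + 5625 = 390543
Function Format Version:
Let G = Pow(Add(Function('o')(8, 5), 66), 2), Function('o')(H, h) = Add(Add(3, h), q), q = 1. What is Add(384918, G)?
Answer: 390543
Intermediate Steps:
Function('o')(H, h) = Add(4, h) (Function('o')(H, h) = Add(Add(3, h), 1) = Add(4, h))
G = 5625 (G = Pow(Add(Add(4, 5), 66), 2) = Pow(Add(9, 66), 2) = Pow(75, 2) = 5625)
Add(384918, G) = Add(384918, 5625) = 390543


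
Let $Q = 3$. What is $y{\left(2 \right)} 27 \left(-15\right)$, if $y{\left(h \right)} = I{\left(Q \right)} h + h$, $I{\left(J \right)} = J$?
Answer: $-3240$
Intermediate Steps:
$y{\left(h \right)} = 4 h$ ($y{\left(h \right)} = 3 h + h = 4 h$)
$y{\left(2 \right)} 27 \left(-15\right) = 4 \cdot 2 \cdot 27 \left(-15\right) = 8 \cdot 27 \left(-15\right) = 216 \left(-15\right) = -3240$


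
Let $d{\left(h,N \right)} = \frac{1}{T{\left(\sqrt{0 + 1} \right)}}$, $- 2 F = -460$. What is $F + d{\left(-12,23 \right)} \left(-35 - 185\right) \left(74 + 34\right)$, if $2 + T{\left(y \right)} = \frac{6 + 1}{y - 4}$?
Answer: $\frac{74270}{13} \approx 5713.1$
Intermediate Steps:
$F = 230$ ($F = \left(- \frac{1}{2}\right) \left(-460\right) = 230$)
$T{\left(y \right)} = -2 + \frac{7}{-4 + y}$ ($T{\left(y \right)} = -2 + \frac{6 + 1}{y - 4} = -2 + \frac{7}{-4 + y}$)
$d{\left(h,N \right)} = - \frac{3}{13}$ ($d{\left(h,N \right)} = \frac{1}{\frac{1}{-4 + \sqrt{0 + 1}} \left(15 - 2 \sqrt{0 + 1}\right)} = \frac{1}{\frac{1}{-4 + \sqrt{1}} \left(15 - 2 \sqrt{1}\right)} = \frac{1}{\frac{1}{-4 + 1} \left(15 - 2\right)} = \frac{1}{\frac{1}{-3} \left(15 - 2\right)} = \frac{1}{\left(- \frac{1}{3}\right) 13} = \frac{1}{- \frac{13}{3}} = - \frac{3}{13}$)
$F + d{\left(-12,23 \right)} \left(-35 - 185\right) \left(74 + 34\right) = 230 - \frac{3 \left(-35 - 185\right) \left(74 + 34\right)}{13} = 230 - \frac{3 \left(\left(-220\right) 108\right)}{13} = 230 - - \frac{71280}{13} = 230 + \frac{71280}{13} = \frac{74270}{13}$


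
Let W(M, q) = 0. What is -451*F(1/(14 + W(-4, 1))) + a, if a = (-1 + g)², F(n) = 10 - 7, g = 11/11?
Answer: -1353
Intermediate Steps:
g = 1 (g = 11*(1/11) = 1)
F(n) = 3
a = 0 (a = (-1 + 1)² = 0² = 0)
-451*F(1/(14 + W(-4, 1))) + a = -451*3 + 0 = -1353 + 0 = -1353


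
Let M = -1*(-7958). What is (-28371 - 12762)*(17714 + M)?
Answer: -1055966376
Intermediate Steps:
M = 7958
(-28371 - 12762)*(17714 + M) = (-28371 - 12762)*(17714 + 7958) = -41133*25672 = -1055966376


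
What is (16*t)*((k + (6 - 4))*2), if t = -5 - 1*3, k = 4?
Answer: -1536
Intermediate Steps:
t = -8 (t = -5 - 3 = -8)
(16*t)*((k + (6 - 4))*2) = (16*(-8))*((4 + (6 - 4))*2) = -128*(4 + 2)*2 = -768*2 = -128*12 = -1536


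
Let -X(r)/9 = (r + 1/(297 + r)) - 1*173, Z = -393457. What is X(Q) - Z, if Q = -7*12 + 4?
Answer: 85874269/217 ≈ 3.9573e+5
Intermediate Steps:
Q = -80 (Q = -84 + 4 = -80)
X(r) = 1557 - 9*r - 9/(297 + r) (X(r) = -9*((r + 1/(297 + r)) - 1*173) = -9*((r + 1/(297 + r)) - 173) = -9*(-173 + r + 1/(297 + r)) = 1557 - 9*r - 9/(297 + r))
X(Q) - Z = 9*(51380 - 1*(-80)**2 - 124*(-80))/(297 - 80) - 1*(-393457) = 9*(51380 - 1*6400 + 9920)/217 + 393457 = 9*(1/217)*(51380 - 6400 + 9920) + 393457 = 9*(1/217)*54900 + 393457 = 494100/217 + 393457 = 85874269/217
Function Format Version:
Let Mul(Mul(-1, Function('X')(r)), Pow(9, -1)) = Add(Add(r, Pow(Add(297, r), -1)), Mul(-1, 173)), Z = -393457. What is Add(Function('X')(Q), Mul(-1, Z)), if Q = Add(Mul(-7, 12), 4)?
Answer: Rational(85874269, 217) ≈ 3.9573e+5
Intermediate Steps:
Q = -80 (Q = Add(-84, 4) = -80)
Function('X')(r) = Add(1557, Mul(-9, r), Mul(-9, Pow(Add(297, r), -1))) (Function('X')(r) = Mul(-9, Add(Add(r, Pow(Add(297, r), -1)), Mul(-1, 173))) = Mul(-9, Add(Add(r, Pow(Add(297, r), -1)), -173)) = Mul(-9, Add(-173, r, Pow(Add(297, r), -1))) = Add(1557, Mul(-9, r), Mul(-9, Pow(Add(297, r), -1))))
Add(Function('X')(Q), Mul(-1, Z)) = Add(Mul(9, Pow(Add(297, -80), -1), Add(51380, Mul(-1, Pow(-80, 2)), Mul(-124, -80))), Mul(-1, -393457)) = Add(Mul(9, Pow(217, -1), Add(51380, Mul(-1, 6400), 9920)), 393457) = Add(Mul(9, Rational(1, 217), Add(51380, -6400, 9920)), 393457) = Add(Mul(9, Rational(1, 217), 54900), 393457) = Add(Rational(494100, 217), 393457) = Rational(85874269, 217)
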